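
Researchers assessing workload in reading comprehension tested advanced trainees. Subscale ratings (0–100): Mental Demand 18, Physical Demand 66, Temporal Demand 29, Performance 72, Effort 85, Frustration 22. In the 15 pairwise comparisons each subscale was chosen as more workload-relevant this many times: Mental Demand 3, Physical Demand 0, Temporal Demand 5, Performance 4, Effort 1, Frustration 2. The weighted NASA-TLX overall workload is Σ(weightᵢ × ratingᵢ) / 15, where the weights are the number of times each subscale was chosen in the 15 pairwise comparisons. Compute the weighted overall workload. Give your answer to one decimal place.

41.1

The tallies are the weights (they sum to 15).
Weighted sum = 3·18 + 0·66 + 5·29 + 4·72 + 1·85 + 2·22
            = 54 + 0 + 145 + 288 + 85 + 44 = 616.
Overall workload = 616 / 15 = 41.0667 ≈ 41.1.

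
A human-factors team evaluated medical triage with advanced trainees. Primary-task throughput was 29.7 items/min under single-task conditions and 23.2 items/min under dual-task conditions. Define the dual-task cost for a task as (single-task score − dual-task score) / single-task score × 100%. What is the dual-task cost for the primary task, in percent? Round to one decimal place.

Cost = (29.7 − 23.2) / 29.7 × 100%
     = 6.5000 / 29.7 × 100% = 21.8855%.
≈ 21.9%.

21.9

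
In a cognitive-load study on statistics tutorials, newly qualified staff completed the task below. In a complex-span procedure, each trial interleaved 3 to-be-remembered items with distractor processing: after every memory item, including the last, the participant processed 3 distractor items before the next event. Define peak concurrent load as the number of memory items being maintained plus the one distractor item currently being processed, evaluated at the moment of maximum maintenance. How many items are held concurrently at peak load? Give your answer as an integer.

4

Maintenance is greatest during the distractor(s) after memory item 3: all 3 memory items are being held.
One distractor item is concurrently being processed.
Peak concurrent load = 3 + 1 = 4 items.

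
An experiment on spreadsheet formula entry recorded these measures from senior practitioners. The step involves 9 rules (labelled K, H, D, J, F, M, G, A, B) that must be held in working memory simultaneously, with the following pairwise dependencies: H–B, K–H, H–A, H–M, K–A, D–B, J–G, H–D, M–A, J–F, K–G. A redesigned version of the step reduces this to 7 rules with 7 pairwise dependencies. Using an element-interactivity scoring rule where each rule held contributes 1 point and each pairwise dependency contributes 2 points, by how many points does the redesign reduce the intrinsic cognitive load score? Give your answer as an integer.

Original: 9 × 1 + 11 × 2 = 9 + 22 = 31.
Redesigned: 7 × 1 + 7 × 2 = 7 + 14 = 21.
Reduction = 31 − 21 = 10.

10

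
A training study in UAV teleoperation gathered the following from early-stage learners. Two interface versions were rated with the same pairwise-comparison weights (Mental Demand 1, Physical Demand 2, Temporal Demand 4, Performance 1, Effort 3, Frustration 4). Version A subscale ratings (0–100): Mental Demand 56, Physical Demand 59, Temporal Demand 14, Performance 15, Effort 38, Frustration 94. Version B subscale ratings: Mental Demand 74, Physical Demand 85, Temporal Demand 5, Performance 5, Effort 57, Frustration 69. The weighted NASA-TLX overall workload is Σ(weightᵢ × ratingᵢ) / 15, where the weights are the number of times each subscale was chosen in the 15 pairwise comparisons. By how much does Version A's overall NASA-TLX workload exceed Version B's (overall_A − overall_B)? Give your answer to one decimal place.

Version A weighted sum = 1·56 + 2·59 + 4·14 + 1·15 + 3·38 + 4·94 = 56 + 118 + 56 + 15 + 114 + 376 = 735; overall_A = 735/15 = 49.0000.
Version B weighted sum = 1·74 + 2·85 + 4·5 + 1·5 + 3·57 + 4·69 = 74 + 170 + 20 + 5 + 171 + 276 = 716; overall_B = 716/15 = 47.7333.
Difference = 49.0000 − 47.7333 = 1.2667 ≈ 1.3.

1.3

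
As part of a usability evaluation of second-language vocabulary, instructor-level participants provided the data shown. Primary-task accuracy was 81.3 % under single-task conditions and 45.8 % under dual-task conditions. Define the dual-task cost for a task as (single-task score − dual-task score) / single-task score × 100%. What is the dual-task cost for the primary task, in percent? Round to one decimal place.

Cost = (81.3 − 45.8) / 81.3 × 100%
     = 35.5000 / 81.3 × 100% = 43.6654%.
≈ 43.7%.

43.7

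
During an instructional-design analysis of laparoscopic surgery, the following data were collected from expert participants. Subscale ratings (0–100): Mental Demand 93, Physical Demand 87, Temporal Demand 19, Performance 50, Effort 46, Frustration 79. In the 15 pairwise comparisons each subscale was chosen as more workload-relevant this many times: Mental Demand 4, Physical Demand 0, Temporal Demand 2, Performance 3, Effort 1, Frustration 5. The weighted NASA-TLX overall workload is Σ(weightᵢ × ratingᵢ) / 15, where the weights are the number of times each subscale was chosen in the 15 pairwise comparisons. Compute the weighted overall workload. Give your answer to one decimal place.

The tallies are the weights (they sum to 15).
Weighted sum = 4·93 + 0·87 + 2·19 + 3·50 + 1·46 + 5·79
            = 372 + 0 + 38 + 150 + 46 + 395 = 1001.
Overall workload = 1001 / 15 = 66.7333 ≈ 66.7.

66.7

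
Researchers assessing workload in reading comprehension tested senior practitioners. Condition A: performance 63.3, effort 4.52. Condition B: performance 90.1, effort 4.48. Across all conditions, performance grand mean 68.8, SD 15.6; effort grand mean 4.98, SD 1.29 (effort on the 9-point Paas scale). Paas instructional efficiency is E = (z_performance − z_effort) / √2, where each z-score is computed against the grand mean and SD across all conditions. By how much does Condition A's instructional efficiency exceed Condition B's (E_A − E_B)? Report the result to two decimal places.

Condition A: z_P = (63.3 − 68.8)/15.6 = -0.3526; z_E = (4.52 − 4.98)/1.29 = -0.3566; E_A = (-0.3526 − (-0.3566))/√2 = 0.0028.
Condition B: z_P = (90.1 − 68.8)/15.6 = 1.3654; z_E = (4.48 − 4.98)/1.29 = -0.3876; E_B = (1.3654 − (-0.3876))/√2 = 1.2396.
E_A − E_B = 0.0028 − 1.2396 = -1.2368 ≈ -1.24.

-1.24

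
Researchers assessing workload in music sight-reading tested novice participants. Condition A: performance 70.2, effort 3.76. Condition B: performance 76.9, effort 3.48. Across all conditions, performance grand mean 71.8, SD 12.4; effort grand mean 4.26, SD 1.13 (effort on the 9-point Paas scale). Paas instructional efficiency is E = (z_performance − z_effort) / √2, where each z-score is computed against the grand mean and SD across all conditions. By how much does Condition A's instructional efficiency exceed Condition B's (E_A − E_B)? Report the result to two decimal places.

-0.56

Condition A: z_P = (70.2 − 71.8)/12.4 = -0.1290; z_E = (3.76 − 4.26)/1.13 = -0.4425; E_A = (-0.1290 − (-0.4425))/√2 = 0.2217.
Condition B: z_P = (76.9 − 71.8)/12.4 = 0.4113; z_E = (3.48 − 4.26)/1.13 = -0.6903; E_B = (0.4113 − (-0.6903))/√2 = 0.7789.
E_A − E_B = 0.2217 − 0.7789 = -0.5572 ≈ -0.56.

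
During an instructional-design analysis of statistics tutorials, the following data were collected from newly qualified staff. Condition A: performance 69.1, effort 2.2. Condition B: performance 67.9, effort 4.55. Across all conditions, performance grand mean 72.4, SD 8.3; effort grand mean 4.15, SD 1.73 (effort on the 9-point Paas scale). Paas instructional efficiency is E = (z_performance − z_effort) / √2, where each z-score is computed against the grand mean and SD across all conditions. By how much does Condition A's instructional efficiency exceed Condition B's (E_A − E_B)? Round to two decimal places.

1.06

Condition A: z_P = (69.1 − 72.4)/8.3 = -0.3976; z_E = (2.2 − 4.15)/1.73 = -1.1272; E_A = (-0.3976 − (-1.1272))/√2 = 0.5159.
Condition B: z_P = (67.9 − 72.4)/8.3 = -0.5422; z_E = (4.55 − 4.15)/1.73 = 0.2312; E_B = (-0.5422 − 0.2312)/√2 = -0.5469.
E_A − E_B = 0.5159 − (-0.5469) = 1.0628 ≈ 1.06.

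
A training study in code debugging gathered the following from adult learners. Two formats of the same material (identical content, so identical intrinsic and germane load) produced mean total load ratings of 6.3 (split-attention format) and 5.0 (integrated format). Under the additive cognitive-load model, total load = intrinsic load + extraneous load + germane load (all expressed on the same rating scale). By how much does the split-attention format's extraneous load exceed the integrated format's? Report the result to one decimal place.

1.3

Intrinsic and germane load are equal across formats, so the difference in total load equals the difference in extraneous load.
Extraneous-load difference = 6.3 − 5.0 = 1.3.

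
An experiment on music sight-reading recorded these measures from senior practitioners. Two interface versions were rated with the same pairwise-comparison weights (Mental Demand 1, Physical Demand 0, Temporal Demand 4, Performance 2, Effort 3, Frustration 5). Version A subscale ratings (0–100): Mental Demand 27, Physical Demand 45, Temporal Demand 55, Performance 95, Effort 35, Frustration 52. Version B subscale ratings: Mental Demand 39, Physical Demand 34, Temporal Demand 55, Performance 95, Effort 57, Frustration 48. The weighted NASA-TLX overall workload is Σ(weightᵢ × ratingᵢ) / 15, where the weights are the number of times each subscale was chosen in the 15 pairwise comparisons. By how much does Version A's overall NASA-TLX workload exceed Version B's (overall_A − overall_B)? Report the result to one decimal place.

Version A weighted sum = 1·27 + 0·45 + 4·55 + 2·95 + 3·35 + 5·52 = 27 + 0 + 220 + 190 + 105 + 260 = 802; overall_A = 802/15 = 53.4667.
Version B weighted sum = 1·39 + 0·34 + 4·55 + 2·95 + 3·57 + 5·48 = 39 + 0 + 220 + 190 + 171 + 240 = 860; overall_B = 860/15 = 57.3333.
Difference = 53.4667 − 57.3333 = -3.8666 ≈ -3.9.

-3.9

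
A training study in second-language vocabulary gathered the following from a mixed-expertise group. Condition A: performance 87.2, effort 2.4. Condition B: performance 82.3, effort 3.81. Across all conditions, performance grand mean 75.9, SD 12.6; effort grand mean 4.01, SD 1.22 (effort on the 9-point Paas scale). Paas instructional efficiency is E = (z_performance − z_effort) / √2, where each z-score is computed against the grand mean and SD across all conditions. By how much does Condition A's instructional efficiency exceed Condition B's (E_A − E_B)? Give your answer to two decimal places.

Condition A: z_P = (87.2 − 75.9)/12.6 = 0.8968; z_E = (2.4 − 4.01)/1.22 = -1.3197; E_A = (0.8968 − (-1.3197))/√2 = 1.5673.
Condition B: z_P = (82.3 − 75.9)/12.6 = 0.5079; z_E = (3.81 − 4.01)/1.22 = -0.1639; E_B = (0.5079 − (-0.1639))/√2 = 0.4750.
E_A − E_B = 1.5673 − 0.4750 = 1.0923 ≈ 1.09.

1.09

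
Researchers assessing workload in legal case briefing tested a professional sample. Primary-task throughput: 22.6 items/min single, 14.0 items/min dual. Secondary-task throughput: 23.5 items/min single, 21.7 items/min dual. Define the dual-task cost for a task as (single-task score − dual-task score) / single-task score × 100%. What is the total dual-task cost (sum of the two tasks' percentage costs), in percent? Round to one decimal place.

Primary cost = (22.6 − 14.0) / 22.6 × 100% = 38.0531%.
Secondary cost = (23.5 − 21.7) / 23.5 × 100% = 7.6596%.
Total = 38.0531% + 7.6596% = 45.7127% ≈ 45.7%.

45.7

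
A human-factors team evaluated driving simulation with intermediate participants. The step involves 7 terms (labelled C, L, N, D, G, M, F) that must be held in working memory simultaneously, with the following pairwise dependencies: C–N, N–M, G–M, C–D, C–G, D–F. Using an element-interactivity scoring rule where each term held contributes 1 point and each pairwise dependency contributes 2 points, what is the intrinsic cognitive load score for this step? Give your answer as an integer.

19

Count of terms held simultaneously: 7.
Count of pairwise dependencies listed: 6.
Element contribution: 7 × 1 = 7.
Interaction contribution: 6 × 2 = 12.
Intrinsic load = 7 + 12 = 19.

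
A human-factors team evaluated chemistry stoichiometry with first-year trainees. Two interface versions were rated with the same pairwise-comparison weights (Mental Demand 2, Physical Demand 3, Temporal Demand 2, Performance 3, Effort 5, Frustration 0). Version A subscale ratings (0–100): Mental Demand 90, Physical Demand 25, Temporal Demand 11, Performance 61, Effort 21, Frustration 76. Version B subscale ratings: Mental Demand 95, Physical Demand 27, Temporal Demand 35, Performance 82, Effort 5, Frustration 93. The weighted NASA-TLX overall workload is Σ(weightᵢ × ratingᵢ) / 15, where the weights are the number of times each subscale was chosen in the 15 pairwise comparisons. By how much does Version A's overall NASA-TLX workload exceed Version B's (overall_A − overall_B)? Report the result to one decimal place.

Version A weighted sum = 2·90 + 3·25 + 2·11 + 3·61 + 5·21 + 0·76 = 180 + 75 + 22 + 183 + 105 + 0 = 565; overall_A = 565/15 = 37.6667.
Version B weighted sum = 2·95 + 3·27 + 2·35 + 3·82 + 5·5 + 0·93 = 190 + 81 + 70 + 246 + 25 + 0 = 612; overall_B = 612/15 = 40.8000.
Difference = 37.6667 − 40.8000 = -3.1333 ≈ -3.1.

-3.1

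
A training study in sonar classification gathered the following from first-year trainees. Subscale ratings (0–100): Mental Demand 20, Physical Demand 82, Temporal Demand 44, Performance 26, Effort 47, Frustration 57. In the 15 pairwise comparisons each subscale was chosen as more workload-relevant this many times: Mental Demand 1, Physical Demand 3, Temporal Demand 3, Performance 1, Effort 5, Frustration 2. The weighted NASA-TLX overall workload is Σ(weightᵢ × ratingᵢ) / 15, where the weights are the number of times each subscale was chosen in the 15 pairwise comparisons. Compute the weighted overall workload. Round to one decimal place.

51.5

The tallies are the weights (they sum to 15).
Weighted sum = 1·20 + 3·82 + 3·44 + 1·26 + 5·47 + 2·57
            = 20 + 246 + 132 + 26 + 235 + 114 = 773.
Overall workload = 773 / 15 = 51.5333 ≈ 51.5.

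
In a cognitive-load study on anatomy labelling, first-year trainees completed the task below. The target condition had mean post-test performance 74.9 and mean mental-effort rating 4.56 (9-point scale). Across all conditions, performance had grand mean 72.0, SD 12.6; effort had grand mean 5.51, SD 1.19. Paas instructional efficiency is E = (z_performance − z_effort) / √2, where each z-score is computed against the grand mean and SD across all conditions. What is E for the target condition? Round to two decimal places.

z_performance = (74.9 − 72.0) / 12.6 = 2.9000 / 12.6 = 0.2302.
z_effort = (4.56 − 5.51) / 1.19 = -0.9500 / 1.19 = -0.7983.
z_P − z_E = 0.2302 − (-0.7983) = 1.0285.
E = 1.0285 / √2 = 1.0285 / 1.41421 = 0.7273 ≈ 0.73.

0.73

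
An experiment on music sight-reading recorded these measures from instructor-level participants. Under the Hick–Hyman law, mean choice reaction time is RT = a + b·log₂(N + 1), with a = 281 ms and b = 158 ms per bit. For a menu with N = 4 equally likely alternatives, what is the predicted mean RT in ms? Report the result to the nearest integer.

648

log₂(4 + 1) = log₂(5) = 2.3219.
RT = 281 + 158 × 2.3219 = 281 + 366.8602 = 647.8602 ms.
≈ 648 ms.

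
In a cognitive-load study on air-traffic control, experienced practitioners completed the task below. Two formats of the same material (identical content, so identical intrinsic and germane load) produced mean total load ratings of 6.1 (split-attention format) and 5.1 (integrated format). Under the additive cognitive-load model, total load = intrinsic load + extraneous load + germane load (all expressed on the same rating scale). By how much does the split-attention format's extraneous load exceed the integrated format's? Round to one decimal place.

Intrinsic and germane load are equal across formats, so the difference in total load equals the difference in extraneous load.
Extraneous-load difference = 6.1 − 5.1 = 1.0.

1.0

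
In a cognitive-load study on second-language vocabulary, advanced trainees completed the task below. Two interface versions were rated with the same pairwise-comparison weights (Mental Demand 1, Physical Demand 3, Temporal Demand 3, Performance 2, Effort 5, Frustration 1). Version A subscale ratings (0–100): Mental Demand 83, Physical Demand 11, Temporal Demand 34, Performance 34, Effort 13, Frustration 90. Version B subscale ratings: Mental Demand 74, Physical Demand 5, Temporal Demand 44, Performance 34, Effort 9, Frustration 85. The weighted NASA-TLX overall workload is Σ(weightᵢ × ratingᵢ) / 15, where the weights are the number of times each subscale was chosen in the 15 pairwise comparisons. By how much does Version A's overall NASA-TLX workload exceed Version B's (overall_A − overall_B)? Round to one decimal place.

1.5

Version A weighted sum = 1·83 + 3·11 + 3·34 + 2·34 + 5·13 + 1·90 = 83 + 33 + 102 + 68 + 65 + 90 = 441; overall_A = 441/15 = 29.4000.
Version B weighted sum = 1·74 + 3·5 + 3·44 + 2·34 + 5·9 + 1·85 = 74 + 15 + 132 + 68 + 45 + 85 = 419; overall_B = 419/15 = 27.9333.
Difference = 29.4000 − 27.9333 = 1.4667 ≈ 1.5.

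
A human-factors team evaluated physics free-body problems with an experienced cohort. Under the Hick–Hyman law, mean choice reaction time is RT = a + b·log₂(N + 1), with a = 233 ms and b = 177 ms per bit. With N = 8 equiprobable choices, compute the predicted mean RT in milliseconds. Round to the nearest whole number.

log₂(8 + 1) = log₂(9) = 3.1699.
RT = 233 + 177 × 3.1699 = 233 + 561.0723 = 794.0723 ms.
≈ 794 ms.

794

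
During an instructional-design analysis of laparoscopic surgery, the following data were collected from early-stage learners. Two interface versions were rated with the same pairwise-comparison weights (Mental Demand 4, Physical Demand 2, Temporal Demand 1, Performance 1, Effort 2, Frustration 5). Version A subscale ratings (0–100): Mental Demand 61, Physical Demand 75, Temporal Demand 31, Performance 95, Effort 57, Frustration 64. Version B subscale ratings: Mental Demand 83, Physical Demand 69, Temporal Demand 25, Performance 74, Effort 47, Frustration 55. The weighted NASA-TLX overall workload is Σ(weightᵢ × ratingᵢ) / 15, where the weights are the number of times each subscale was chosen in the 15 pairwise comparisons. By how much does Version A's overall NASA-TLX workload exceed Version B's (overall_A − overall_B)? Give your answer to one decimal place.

1.1

Version A weighted sum = 4·61 + 2·75 + 1·31 + 1·95 + 2·57 + 5·64 = 244 + 150 + 31 + 95 + 114 + 320 = 954; overall_A = 954/15 = 63.6000.
Version B weighted sum = 4·83 + 2·69 + 1·25 + 1·74 + 2·47 + 5·55 = 332 + 138 + 25 + 74 + 94 + 275 = 938; overall_B = 938/15 = 62.5333.
Difference = 63.6000 − 62.5333 = 1.0667 ≈ 1.1.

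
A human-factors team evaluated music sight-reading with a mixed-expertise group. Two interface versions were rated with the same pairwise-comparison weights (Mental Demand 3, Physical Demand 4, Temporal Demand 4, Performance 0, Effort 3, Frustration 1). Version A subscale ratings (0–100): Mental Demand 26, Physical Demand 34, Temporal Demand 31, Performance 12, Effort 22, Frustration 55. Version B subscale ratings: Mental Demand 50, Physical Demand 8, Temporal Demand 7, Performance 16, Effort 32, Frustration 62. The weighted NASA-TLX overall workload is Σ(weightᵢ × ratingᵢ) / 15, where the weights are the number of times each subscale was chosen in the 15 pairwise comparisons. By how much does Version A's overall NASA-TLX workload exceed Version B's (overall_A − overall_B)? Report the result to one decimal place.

Version A weighted sum = 3·26 + 4·34 + 4·31 + 0·12 + 3·22 + 1·55 = 78 + 136 + 124 + 0 + 66 + 55 = 459; overall_A = 459/15 = 30.6000.
Version B weighted sum = 3·50 + 4·8 + 4·7 + 0·16 + 3·32 + 1·62 = 150 + 32 + 28 + 0 + 96 + 62 = 368; overall_B = 368/15 = 24.5333.
Difference = 30.6000 − 24.5333 = 6.0667 ≈ 6.1.

6.1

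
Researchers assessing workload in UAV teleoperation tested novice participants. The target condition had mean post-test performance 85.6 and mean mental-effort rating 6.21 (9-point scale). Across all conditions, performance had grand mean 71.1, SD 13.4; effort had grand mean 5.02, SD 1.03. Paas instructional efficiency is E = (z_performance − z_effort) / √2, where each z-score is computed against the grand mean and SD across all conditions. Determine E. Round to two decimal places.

-0.05

z_performance = (85.6 − 71.1) / 13.4 = 14.5000 / 13.4 = 1.0821.
z_effort = (6.21 − 5.02) / 1.03 = 1.1900 / 1.03 = 1.1553.
z_P − z_E = 1.0821 − 1.1553 = -0.0732.
E = -0.0732 / √2 = -0.0732 / 1.41421 = -0.0518 ≈ -0.05.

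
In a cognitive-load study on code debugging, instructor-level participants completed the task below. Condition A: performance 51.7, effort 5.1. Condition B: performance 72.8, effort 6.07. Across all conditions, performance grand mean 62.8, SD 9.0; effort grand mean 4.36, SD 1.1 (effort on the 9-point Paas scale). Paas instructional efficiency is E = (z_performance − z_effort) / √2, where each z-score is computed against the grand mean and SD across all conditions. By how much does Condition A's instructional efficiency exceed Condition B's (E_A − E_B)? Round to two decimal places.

Condition A: z_P = (51.7 − 62.8)/9.0 = -1.2333; z_E = (5.1 − 4.36)/1.1 = 0.6727; E_A = (-1.2333 − 0.6727)/√2 = -1.3477.
Condition B: z_P = (72.8 − 62.8)/9.0 = 1.1111; z_E = (6.07 − 4.36)/1.1 = 1.5545; E_B = (1.1111 − 1.5545)/√2 = -0.3135.
E_A − E_B = -1.3477 − (-0.3135) = -1.0342 ≈ -1.03.

-1.03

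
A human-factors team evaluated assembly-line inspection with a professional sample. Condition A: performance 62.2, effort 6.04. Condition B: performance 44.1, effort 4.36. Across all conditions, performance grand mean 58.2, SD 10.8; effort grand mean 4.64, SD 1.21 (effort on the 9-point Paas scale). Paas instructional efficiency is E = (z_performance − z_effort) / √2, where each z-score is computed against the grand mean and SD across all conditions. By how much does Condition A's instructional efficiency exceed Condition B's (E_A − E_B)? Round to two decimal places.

0.20

Condition A: z_P = (62.2 − 58.2)/10.8 = 0.3704; z_E = (6.04 − 4.64)/1.21 = 1.1570; E_A = (0.3704 − 1.1570)/√2 = -0.5562.
Condition B: z_P = (44.1 − 58.2)/10.8 = -1.3056; z_E = (4.36 − 4.64)/1.21 = -0.2314; E_B = (-1.3056 − (-0.2314))/√2 = -0.7596.
E_A − E_B = -0.5562 − (-0.7596) = 0.2034 ≈ 0.20.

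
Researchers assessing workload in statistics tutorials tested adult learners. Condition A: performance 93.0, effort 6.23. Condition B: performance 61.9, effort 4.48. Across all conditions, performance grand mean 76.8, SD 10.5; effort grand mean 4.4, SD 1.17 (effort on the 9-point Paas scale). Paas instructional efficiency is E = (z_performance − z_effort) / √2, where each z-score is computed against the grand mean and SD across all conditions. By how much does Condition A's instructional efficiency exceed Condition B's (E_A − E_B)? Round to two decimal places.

1.04

Condition A: z_P = (93.0 − 76.8)/10.5 = 1.5429; z_E = (6.23 − 4.4)/1.17 = 1.5641; E_A = (1.5429 − 1.5641)/√2 = -0.0150.
Condition B: z_P = (61.9 − 76.8)/10.5 = -1.4190; z_E = (4.48 − 4.4)/1.17 = 0.0684; E_B = (-1.4190 − 0.0684)/√2 = -1.0518.
E_A − E_B = -0.0150 − (-1.0518) = 1.0368 ≈ 1.04.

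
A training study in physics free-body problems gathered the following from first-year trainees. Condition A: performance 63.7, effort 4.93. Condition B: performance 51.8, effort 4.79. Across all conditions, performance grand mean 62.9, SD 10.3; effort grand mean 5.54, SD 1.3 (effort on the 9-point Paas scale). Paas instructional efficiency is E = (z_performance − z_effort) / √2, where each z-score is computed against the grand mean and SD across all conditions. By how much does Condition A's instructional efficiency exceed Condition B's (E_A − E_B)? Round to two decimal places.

Condition A: z_P = (63.7 − 62.9)/10.3 = 0.0777; z_E = (4.93 − 5.54)/1.3 = -0.4692; E_A = (0.0777 − (-0.4692))/√2 = 0.3867.
Condition B: z_P = (51.8 − 62.9)/10.3 = -1.0777; z_E = (4.79 − 5.54)/1.3 = -0.5769; E_B = (-1.0777 − (-0.5769))/√2 = -0.3541.
E_A − E_B = 0.3867 − (-0.3541) = 0.7408 ≈ 0.74.

0.74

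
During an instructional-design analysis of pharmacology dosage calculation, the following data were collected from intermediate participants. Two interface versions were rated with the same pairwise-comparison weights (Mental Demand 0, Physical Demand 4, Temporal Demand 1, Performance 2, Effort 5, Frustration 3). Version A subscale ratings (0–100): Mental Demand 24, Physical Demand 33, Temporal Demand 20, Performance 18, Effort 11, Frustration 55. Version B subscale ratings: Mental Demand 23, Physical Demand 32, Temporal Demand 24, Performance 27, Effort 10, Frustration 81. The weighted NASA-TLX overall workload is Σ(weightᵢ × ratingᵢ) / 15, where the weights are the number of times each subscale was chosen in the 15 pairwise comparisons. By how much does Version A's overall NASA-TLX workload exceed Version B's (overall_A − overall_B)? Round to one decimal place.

-6.1

Version A weighted sum = 0·24 + 4·33 + 1·20 + 2·18 + 5·11 + 3·55 = 0 + 132 + 20 + 36 + 55 + 165 = 408; overall_A = 408/15 = 27.2000.
Version B weighted sum = 0·23 + 4·32 + 1·24 + 2·27 + 5·10 + 3·81 = 0 + 128 + 24 + 54 + 50 + 243 = 499; overall_B = 499/15 = 33.2667.
Difference = 27.2000 − 33.2667 = -6.0667 ≈ -6.1.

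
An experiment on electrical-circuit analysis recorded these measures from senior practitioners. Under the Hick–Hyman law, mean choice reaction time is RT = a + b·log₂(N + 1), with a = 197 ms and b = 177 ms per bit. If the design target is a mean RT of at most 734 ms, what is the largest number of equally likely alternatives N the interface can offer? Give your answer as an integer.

7

Set 197 + 177·log₂(N + 1) ≤ 734.
log₂(N + 1) ≤ (734 − 197) / 177 = 3.0339.
N + 1 ≤ 2^3.0339 = 8.1902.
N ≤ 7.1902, so the largest integer N is 7.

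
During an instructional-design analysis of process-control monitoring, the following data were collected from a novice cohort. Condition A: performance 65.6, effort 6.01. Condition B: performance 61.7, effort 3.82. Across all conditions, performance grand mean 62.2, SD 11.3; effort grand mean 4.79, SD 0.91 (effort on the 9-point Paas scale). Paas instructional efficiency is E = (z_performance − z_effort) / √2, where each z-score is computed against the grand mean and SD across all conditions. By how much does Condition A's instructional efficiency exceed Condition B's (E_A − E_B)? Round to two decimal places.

-1.46

Condition A: z_P = (65.6 − 62.2)/11.3 = 0.3009; z_E = (6.01 − 4.79)/0.91 = 1.3407; E_A = (0.3009 − 1.3407)/√2 = -0.7352.
Condition B: z_P = (61.7 − 62.2)/11.3 = -0.0442; z_E = (3.82 − 4.79)/0.91 = -1.0659; E_B = (-0.0442 − (-1.0659))/√2 = 0.7225.
E_A − E_B = -0.7352 − 0.7225 = -1.4577 ≈ -1.46.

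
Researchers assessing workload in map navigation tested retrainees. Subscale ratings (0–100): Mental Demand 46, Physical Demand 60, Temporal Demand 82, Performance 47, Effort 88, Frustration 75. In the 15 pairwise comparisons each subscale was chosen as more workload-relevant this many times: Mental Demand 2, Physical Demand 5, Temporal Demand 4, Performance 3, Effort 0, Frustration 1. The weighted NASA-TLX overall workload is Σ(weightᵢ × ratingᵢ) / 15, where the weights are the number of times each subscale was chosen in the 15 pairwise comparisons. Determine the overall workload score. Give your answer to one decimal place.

62.4

The tallies are the weights (they sum to 15).
Weighted sum = 2·46 + 5·60 + 4·82 + 3·47 + 0·88 + 1·75
            = 92 + 300 + 328 + 141 + 0 + 75 = 936.
Overall workload = 936 / 15 = 62.4000 ≈ 62.4.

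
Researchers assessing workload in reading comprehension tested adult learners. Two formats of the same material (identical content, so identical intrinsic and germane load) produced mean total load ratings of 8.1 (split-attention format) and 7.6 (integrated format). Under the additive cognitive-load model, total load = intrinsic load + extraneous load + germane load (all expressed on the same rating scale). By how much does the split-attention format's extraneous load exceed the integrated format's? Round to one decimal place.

Intrinsic and germane load are equal across formats, so the difference in total load equals the difference in extraneous load.
Extraneous-load difference = 8.1 − 7.6 = 0.5.

0.5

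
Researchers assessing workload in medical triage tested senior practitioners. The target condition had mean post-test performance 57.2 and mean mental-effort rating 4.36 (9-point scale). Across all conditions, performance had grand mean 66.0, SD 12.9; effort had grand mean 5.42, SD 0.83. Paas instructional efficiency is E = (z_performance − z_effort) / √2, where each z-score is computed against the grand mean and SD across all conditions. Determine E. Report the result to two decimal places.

0.42

z_performance = (57.2 − 66.0) / 12.9 = -8.8000 / 12.9 = -0.6822.
z_effort = (4.36 − 5.42) / 0.83 = -1.0600 / 0.83 = -1.2771.
z_P − z_E = -0.6822 − (-1.2771) = 0.5949.
E = 0.5949 / √2 = 0.5949 / 1.41421 = 0.4207 ≈ 0.42.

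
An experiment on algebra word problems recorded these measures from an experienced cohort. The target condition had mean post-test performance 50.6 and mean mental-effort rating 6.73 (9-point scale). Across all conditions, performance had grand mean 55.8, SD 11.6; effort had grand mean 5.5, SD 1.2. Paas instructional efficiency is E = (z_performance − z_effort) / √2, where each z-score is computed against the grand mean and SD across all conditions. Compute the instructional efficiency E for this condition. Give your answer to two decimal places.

-1.04

z_performance = (50.6 − 55.8) / 11.6 = -5.2000 / 11.6 = -0.4483.
z_effort = (6.73 − 5.5) / 1.2 = 1.2300 / 1.2 = 1.0250.
z_P − z_E = -0.4483 − 1.0250 = -1.4733.
E = -1.4733 / √2 = -1.4733 / 1.41421 = -1.0418 ≈ -1.04.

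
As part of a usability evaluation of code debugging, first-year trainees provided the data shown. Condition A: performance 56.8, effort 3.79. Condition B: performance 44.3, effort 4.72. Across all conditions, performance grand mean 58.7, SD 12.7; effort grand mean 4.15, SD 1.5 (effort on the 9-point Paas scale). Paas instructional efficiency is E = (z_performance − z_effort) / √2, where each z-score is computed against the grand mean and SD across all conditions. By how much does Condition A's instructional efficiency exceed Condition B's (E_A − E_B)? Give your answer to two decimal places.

Condition A: z_P = (56.8 − 58.7)/12.7 = -0.1496; z_E = (3.79 − 4.15)/1.5 = -0.2400; E_A = (-0.1496 − (-0.2400))/√2 = 0.0639.
Condition B: z_P = (44.3 − 58.7)/12.7 = -1.1339; z_E = (4.72 − 4.15)/1.5 = 0.3800; E_B = (-1.1339 − 0.3800)/√2 = -1.0705.
E_A − E_B = 0.0639 − (-1.0705) = 1.1344 ≈ 1.13.

1.13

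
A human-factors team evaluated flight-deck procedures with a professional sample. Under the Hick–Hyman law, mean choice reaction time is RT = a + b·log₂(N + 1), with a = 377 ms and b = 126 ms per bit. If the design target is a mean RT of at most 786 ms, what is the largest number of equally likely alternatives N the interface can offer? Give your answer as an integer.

Set 377 + 126·log₂(N + 1) ≤ 786.
log₂(N + 1) ≤ (786 − 377) / 126 = 3.2460.
N + 1 ≤ 2^3.2460 = 9.4873.
N ≤ 8.4873, so the largest integer N is 8.

8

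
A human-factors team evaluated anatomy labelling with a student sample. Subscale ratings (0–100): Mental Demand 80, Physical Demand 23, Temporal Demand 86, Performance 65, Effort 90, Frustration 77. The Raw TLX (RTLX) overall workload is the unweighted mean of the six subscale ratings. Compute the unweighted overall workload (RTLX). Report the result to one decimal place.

70.2

Sum of ratings = 80 + 23 + 86 + 65 + 90 + 77 = 421.
RTLX = 421 / 6 = 70.1667 ≈ 70.2.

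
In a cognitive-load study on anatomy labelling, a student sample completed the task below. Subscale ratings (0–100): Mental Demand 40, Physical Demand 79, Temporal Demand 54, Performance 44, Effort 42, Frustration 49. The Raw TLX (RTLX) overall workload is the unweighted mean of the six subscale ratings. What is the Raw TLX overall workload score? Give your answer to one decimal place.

Sum of ratings = 40 + 79 + 54 + 44 + 42 + 49 = 308.
RTLX = 308 / 6 = 51.3333 ≈ 51.3.

51.3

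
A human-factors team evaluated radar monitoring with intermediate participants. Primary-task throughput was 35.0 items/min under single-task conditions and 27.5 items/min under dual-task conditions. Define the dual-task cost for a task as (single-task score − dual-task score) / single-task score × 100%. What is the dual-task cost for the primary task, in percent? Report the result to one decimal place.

Cost = (35.0 − 27.5) / 35.0 × 100%
     = 7.5000 / 35.0 × 100% = 21.4286%.
≈ 21.4%.

21.4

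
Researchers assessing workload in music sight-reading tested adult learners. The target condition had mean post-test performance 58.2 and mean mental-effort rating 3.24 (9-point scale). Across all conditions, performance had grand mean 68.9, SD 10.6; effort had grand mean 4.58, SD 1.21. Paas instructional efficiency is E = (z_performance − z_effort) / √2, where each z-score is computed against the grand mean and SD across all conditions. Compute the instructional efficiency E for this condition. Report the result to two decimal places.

0.07

z_performance = (58.2 − 68.9) / 10.6 = -10.7000 / 10.6 = -1.0094.
z_effort = (3.24 − 4.58) / 1.21 = -1.3400 / 1.21 = -1.1074.
z_P − z_E = -1.0094 − (-1.1074) = 0.0980.
E = 0.0980 / √2 = 0.0980 / 1.41421 = 0.0693 ≈ 0.07.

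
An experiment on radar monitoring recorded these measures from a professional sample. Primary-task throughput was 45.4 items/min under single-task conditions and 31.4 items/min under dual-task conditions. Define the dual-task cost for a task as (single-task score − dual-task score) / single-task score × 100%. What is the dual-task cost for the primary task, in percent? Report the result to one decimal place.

Cost = (45.4 − 31.4) / 45.4 × 100%
     = 14.0000 / 45.4 × 100% = 30.8370%.
≈ 30.8%.

30.8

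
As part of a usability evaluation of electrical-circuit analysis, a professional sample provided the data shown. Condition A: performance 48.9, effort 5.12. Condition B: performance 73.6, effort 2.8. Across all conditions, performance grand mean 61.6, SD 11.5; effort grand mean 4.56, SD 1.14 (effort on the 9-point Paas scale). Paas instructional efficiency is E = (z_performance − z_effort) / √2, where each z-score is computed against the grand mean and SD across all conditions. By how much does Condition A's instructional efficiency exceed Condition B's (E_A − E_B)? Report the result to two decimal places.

-2.96

Condition A: z_P = (48.9 − 61.6)/11.5 = -1.1043; z_E = (5.12 − 4.56)/1.14 = 0.4912; E_A = (-1.1043 − 0.4912)/√2 = -1.1282.
Condition B: z_P = (73.6 − 61.6)/11.5 = 1.0435; z_E = (2.8 − 4.56)/1.14 = -1.5439; E_B = (1.0435 − (-1.5439))/√2 = 1.8296.
E_A − E_B = -1.1282 − 1.8296 = -2.9578 ≈ -2.96.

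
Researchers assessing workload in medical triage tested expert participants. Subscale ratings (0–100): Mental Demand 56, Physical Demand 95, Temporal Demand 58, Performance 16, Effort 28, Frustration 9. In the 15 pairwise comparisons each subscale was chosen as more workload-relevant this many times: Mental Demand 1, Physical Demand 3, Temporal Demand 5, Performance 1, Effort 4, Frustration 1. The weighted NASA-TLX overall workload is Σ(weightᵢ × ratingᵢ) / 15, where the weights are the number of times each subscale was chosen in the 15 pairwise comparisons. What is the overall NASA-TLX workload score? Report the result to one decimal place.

51.2

The tallies are the weights (they sum to 15).
Weighted sum = 1·56 + 3·95 + 5·58 + 1·16 + 4·28 + 1·9
            = 56 + 285 + 290 + 16 + 112 + 9 = 768.
Overall workload = 768 / 15 = 51.2000 ≈ 51.2.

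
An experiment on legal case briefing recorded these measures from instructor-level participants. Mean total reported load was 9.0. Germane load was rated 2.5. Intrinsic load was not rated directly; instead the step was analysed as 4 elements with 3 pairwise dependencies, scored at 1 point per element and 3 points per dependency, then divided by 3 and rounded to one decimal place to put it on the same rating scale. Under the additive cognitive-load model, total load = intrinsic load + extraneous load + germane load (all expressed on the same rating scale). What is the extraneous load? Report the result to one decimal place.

2.2

Intrinsic (element-interactivity): (4 × 1 + 3 × 3) / 3 = 13 / 3 = 4.3333 → 4.3.
extraneous load = total − intrinsic − germane
             = 9.0 − 4.3 − 2.5 = 2.2.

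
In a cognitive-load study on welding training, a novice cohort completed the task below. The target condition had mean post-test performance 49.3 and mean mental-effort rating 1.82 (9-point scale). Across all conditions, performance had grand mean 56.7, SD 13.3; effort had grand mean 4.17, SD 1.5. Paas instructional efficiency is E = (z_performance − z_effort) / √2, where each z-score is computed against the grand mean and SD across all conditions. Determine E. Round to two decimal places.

0.71

z_performance = (49.3 − 56.7) / 13.3 = -7.4000 / 13.3 = -0.5564.
z_effort = (1.82 − 4.17) / 1.5 = -2.3500 / 1.5 = -1.5667.
z_P − z_E = -0.5564 − (-1.5667) = 1.0103.
E = 1.0103 / √2 = 1.0103 / 1.41421 = 0.7144 ≈ 0.71.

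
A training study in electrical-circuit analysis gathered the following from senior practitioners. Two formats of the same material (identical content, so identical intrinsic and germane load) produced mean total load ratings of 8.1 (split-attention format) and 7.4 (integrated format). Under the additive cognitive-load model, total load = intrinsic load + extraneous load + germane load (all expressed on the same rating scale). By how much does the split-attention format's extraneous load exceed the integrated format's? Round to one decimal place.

0.7

Intrinsic and germane load are equal across formats, so the difference in total load equals the difference in extraneous load.
Extraneous-load difference = 8.1 − 7.4 = 0.7.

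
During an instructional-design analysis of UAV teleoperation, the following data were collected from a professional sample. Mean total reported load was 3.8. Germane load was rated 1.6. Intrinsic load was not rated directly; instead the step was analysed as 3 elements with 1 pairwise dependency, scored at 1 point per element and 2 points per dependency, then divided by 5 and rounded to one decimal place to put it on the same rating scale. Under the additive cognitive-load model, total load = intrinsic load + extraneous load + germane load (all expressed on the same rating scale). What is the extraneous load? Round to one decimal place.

Intrinsic (element-interactivity): (3 × 1 + 1 × 2) / 5 = 5 / 5 = 1.0000 → 1.0.
extraneous load = total − intrinsic − germane
             = 3.8 − 1.0 − 1.6 = 1.2.

1.2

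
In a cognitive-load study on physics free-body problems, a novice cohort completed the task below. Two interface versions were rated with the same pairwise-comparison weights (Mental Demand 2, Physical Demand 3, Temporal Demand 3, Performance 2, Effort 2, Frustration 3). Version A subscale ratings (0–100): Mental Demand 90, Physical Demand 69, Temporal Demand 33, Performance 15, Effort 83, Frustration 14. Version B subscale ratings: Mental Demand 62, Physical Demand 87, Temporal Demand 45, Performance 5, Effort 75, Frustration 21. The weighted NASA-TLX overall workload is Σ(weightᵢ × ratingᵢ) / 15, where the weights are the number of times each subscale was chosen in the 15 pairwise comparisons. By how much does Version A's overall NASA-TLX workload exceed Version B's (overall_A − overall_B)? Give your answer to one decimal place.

Version A weighted sum = 2·90 + 3·69 + 3·33 + 2·15 + 2·83 + 3·14 = 180 + 207 + 99 + 30 + 166 + 42 = 724; overall_A = 724/15 = 48.2667.
Version B weighted sum = 2·62 + 3·87 + 3·45 + 2·5 + 2·75 + 3·21 = 124 + 261 + 135 + 10 + 150 + 63 = 743; overall_B = 743/15 = 49.5333.
Difference = 48.2667 − 49.5333 = -1.2666 ≈ -1.3.

-1.3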